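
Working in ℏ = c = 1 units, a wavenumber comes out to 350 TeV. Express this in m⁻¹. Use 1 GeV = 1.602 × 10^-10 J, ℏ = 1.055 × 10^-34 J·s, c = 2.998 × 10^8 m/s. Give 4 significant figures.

1.773 × 10^21 m⁻¹

Inverse length is [E]/(ℏc).
1 GeV → 1/(ℏc) × (1 GeV in J) = 5.065 × 10^15 m⁻¹.
Convert the energy scale: 350 TeV = 3.50 × 10^5 GeV.
Result: 3.50 × 10^5 × 5.065 × 10^15 = 1.773 × 10^21 m⁻¹.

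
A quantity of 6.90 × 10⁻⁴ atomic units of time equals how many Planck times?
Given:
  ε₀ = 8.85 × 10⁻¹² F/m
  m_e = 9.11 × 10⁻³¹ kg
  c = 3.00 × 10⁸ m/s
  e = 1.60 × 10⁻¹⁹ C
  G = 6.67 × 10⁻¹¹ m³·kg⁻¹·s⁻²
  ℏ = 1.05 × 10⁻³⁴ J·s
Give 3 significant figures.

3.08 × 10²³

atomic unit of time: τ_au = (4πε₀)²ℏ³/(m_e e⁴) = 2.40 × 10⁻¹⁷ s
Planck time: t_P = √(ℏG/c⁵) = 5.37 × 10⁻⁴⁴ s
6.90 × 10⁻⁴ × 2.40 × 10⁻¹⁷ / 5.37 × 10⁻⁴⁴ = 3.08 × 10²³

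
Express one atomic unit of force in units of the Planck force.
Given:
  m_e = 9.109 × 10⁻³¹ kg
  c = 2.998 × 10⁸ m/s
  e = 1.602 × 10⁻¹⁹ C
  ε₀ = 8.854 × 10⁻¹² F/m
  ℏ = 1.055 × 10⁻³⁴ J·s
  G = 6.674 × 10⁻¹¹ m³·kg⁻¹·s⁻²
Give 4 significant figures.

6.791 × 10⁻⁵²

atomic unit of force: F_au = E_h/a₀ = m_e²e⁶/((4πε₀)³ℏ⁴) = 8.220 × 10⁻⁸ N
Planck force: F_P = c⁴/G = 1.210 × 10⁴⁴ N
ratio = 8.220 × 10⁻⁸ / 1.210 × 10⁴⁴ = 6.791 × 10⁻⁵²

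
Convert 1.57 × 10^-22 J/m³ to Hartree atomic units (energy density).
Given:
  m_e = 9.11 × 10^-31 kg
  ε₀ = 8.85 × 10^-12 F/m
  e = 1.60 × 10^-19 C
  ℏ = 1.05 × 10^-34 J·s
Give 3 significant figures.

5.21 × 10^-36

atomic unit of energy density: u_au = E_h/a₀³ = m_e⁴e¹⁰/((4πε₀)⁵ℏ⁸) = 3.01 × 10^13 J/m³.
1.57 × 10^-22 / 3.01 × 10^13 = 5.21 × 10^-36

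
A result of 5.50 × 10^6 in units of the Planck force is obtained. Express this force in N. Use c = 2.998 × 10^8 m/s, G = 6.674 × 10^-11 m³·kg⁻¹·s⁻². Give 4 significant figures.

One Planck force: F_P = c⁴/G = 1.210 × 10^44 N.
5.50 × 10^6 × 1.210 × 10^44 N = 6.657 × 10^50 N

6.657 × 10^50 N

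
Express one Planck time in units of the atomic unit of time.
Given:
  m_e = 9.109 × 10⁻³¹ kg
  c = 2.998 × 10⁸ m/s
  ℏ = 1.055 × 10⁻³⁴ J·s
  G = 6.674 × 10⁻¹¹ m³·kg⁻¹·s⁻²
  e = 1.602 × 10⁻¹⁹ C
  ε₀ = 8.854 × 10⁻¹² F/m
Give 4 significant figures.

2.225 × 10⁻²⁷

Planck time: t_P = √(ℏG/c⁵) = 5.392 × 10⁻⁴⁴ s
atomic unit of time: τ_au = (4πε₀)²ℏ³/(m_e e⁴) = 2.423 × 10⁻¹⁷ s
ratio = 5.392 × 10⁻⁴⁴ / 2.423 × 10⁻¹⁷ = 2.225 × 10⁻²⁷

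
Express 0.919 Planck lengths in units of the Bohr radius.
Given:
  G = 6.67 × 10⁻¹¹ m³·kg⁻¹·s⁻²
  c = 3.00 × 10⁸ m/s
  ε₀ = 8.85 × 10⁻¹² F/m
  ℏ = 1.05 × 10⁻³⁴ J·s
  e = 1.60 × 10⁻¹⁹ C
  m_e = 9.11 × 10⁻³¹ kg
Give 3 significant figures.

2.82 × 10⁻²⁵

Planck length: ℓ_P = √(ℏG/c³) = 1.61 × 10⁻³⁵ m
Bohr radius: a₀ = 4πε₀ℏ²/(m_e e²) = 5.26 × 10⁻¹¹ m
0.919 × 1.61 × 10⁻³⁵ / 5.26 × 10⁻¹¹ = 2.82 × 10⁻²⁵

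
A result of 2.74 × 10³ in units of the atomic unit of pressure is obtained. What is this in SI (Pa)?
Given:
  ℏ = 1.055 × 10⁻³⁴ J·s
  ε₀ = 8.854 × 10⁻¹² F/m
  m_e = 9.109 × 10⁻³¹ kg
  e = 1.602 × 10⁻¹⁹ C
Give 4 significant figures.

8.026 × 10¹⁶ Pa

One atomic unit of pressure: P_au = E_h/a₀³ = m_e⁴e¹⁰/((4πε₀)⁵ℏ⁸) = 2.929 × 10¹³ Pa.
2.74 × 10³ × 2.929 × 10¹³ Pa = 8.026 × 10¹⁶ Pa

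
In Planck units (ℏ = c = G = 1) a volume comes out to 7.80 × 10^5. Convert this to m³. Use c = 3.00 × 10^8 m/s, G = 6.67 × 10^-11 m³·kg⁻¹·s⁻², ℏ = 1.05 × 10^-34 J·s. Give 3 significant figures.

3.26 × 10^-99 m³

One Planck volume: V_P = (ℏG/c³)^(3/2) = 4.18 × 10^-105 m³.
7.80 × 10^5 × 4.18 × 10^-105 m³ = 3.26 × 10^-99 m³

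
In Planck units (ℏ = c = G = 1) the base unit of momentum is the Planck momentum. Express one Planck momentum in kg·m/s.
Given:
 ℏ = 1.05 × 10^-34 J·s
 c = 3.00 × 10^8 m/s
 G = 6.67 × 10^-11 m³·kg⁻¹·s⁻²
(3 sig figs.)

p_P = √(ℏc³/G)
  = √(42.5)
  = 6.52 kg·m/s

6.52 kg·m/s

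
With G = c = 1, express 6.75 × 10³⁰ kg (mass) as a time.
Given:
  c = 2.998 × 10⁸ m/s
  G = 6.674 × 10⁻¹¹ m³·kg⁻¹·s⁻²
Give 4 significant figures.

Mass → time via G/c³.
6.75 × 10³⁰ kg × (G/c³) = 1.672 × 10⁻⁵ s

1.672 × 10⁻⁵ s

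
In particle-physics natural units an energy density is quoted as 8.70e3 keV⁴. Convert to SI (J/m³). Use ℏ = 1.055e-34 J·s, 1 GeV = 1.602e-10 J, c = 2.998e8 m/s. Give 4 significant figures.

1.811e17 J/m³

[E]/[L]³ = [E]⁴/(ℏc)³; restore (ℏc)⁻³.
1 GeV⁴ → 1/(ℏc)³ × (1 GeV in J)⁴ = 2.082e37 J/m³.
Convert the energy scale: 8.70e3 keV⁴ = 8.70e-21 GeV⁴.
Result: 8.70e-21 × 2.082e37 = 1.811e17 J/m³.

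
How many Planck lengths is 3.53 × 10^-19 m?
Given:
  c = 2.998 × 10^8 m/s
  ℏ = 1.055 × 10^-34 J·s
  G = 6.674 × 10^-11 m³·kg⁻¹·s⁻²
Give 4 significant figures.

2.184 × 10^16

Planck length: ℓ_P = √(ℏG/c³) = 1.616 × 10^-35 m.
3.53 × 10^-19 / 1.616 × 10^-35 = 2.184 × 10^16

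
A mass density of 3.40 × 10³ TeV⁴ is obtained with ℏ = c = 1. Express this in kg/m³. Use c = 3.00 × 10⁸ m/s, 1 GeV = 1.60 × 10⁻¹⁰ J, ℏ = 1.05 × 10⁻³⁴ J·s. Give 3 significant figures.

7.92 × 10³⁵ kg/m³

Mass density is [E]/(c²[L]³) = [E]⁴/(ℏ³c⁵).
1 GeV⁴ → 1/(ℏ³c⁵) × (1 GeV in J)⁴ = 2.33 × 10²⁰ kg/m³.
Convert the energy scale: 3.40 × 10³ TeV⁴ = 3.40 × 10¹⁵ GeV⁴.
Result: 3.40 × 10¹⁵ × 2.33 × 10²⁰ = 7.92 × 10³⁵ kg/m³.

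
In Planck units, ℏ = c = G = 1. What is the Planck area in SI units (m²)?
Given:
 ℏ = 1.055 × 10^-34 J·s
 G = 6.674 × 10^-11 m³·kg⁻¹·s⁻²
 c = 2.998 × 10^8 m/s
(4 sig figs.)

2.613 × 10^-70 m²

From ℏ = c = G = 1 the area scale is A_P = ℏG/c³.
  = 7.041 × 10^-45 / 2.695 × 10^25
  = 2.613 × 10^-70 m²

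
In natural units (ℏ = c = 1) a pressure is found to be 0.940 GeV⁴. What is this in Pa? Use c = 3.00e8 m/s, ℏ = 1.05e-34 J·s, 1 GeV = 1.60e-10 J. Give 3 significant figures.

1.97e37 Pa

Pressure is [E]/[L]³ = [E]⁴/(ℏc)³.
1 GeV⁴ → 1/(ℏc)³ × (1 GeV in J)⁴ = 2.10e37 Pa.
Result: 0.940 × 2.10e37 = 1.97e37 Pa.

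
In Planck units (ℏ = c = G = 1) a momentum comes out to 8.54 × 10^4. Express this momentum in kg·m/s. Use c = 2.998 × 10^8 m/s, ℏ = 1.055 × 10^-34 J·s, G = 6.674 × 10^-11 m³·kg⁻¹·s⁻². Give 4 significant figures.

One Planck momentum: p_P = √(ℏc³/G) = 6.527 kg·m/s.
8.54 × 10^4 × 6.527 kg·m/s = 5.574 × 10^5 kg·m/s

5.574 × 10^5 kg·m/s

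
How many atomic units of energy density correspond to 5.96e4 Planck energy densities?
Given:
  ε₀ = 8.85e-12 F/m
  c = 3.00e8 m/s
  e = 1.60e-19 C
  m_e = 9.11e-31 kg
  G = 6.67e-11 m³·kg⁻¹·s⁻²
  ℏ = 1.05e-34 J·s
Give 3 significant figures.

Planck energy density: u_P = c⁷/(ℏG²) = 4.68e113 J/m³
atomic unit of energy density: u_au = E_h/a₀³ = m_e⁴e¹⁰/((4πε₀)⁵ℏ⁸) = 3.01e13 J/m³
5.96e4 × 4.68e113 / 3.01e13 = 9.26e104

9.26e104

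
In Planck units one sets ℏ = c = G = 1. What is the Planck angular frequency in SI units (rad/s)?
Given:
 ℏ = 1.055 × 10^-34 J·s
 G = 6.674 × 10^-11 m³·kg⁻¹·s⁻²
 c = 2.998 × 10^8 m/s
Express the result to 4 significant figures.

ω_P = √(c⁵/(ℏG))
  = √(3.440 × 10^86)
  = 1.855 × 10^43 rad/s

1.855 × 10^43 rad/s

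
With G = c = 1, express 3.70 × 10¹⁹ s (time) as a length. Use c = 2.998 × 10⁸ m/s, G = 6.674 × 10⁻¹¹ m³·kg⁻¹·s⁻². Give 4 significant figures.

1.109 × 10²⁸ m

Time → length via c.
3.70 × 10¹⁹ s × (c) = 1.109 × 10²⁸ m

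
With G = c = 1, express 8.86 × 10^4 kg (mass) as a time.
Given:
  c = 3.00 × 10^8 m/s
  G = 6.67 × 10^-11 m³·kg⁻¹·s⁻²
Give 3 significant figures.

2.19 × 10^-31 s

Mass → time via G/c³.
8.86 × 10^4 kg × (G/c³) = 2.19 × 10^-31 s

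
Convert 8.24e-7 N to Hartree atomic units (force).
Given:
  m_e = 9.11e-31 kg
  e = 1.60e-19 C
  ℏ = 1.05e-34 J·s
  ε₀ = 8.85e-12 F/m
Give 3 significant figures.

atomic unit of force: F_au = E_h/a₀ = m_e²e⁶/((4πε₀)³ℏ⁴) = 8.33e-8 N.
8.24e-7 / 8.33e-8 = 9.89

9.89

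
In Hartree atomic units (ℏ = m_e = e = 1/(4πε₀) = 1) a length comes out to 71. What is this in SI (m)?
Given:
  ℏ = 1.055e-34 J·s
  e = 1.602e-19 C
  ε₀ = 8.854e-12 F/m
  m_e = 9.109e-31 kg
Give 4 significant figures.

3.761e-9 m

One Bohr radius: a₀ = 4πε₀ℏ²/(m_e e²) = 5.297e-11 m.
71 × 5.297e-11 m = 3.761e-9 m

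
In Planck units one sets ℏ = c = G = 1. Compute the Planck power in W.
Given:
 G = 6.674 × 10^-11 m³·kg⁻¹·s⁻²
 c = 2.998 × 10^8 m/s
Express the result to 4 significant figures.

P_P = c⁵/G
  = 2.422 × 10^42 / 6.674 × 10^-11
  = 3.629 × 10^52 W

3.629 × 10^52 W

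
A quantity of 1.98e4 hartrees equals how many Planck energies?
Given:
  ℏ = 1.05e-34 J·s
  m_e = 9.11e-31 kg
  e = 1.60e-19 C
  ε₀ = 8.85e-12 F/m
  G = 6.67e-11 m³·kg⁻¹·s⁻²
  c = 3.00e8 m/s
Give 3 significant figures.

hartree: E_h = m_e e⁴/(4πε₀ℏ)² = 4.38e-18 J
Planck energy: E_P = √(ℏc⁵/G) = 1.96e9 J
1.98e4 × 4.38e-18 / 1.96e9 = 4.43e-23

4.43e-23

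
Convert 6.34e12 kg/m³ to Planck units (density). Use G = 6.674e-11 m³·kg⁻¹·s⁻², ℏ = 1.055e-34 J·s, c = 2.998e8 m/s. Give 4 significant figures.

1.230e-84

Planck density: ρ_P = c⁵/(ℏG²) = 5.154e96 kg/m³.
6.34e12 / 5.154e96 = 1.230e-84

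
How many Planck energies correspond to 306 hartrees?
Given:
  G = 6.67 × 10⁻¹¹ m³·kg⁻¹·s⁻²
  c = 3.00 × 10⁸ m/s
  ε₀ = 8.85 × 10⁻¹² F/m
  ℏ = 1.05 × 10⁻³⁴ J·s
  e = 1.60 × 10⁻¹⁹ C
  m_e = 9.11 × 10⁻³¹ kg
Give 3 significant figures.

6.85 × 10⁻²⁵

hartree: E_h = m_e e⁴/(4πε₀ℏ)² = 4.38 × 10⁻¹⁸ J
Planck energy: E_P = √(ℏc⁵/G) = 1.96 × 10⁹ J
306 × 4.38 × 10⁻¹⁸ / 1.96 × 10⁹ = 6.85 × 10⁻²⁵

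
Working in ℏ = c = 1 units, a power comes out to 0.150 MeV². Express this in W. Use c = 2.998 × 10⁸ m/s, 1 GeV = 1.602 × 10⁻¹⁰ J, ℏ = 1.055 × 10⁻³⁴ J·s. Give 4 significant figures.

Power is [E]/[T] = [E]²/ℏ.
1 GeV² → 1/ℏ × (1 GeV in J)² = 2.433 × 10¹⁴ W.
Convert the energy scale: 0.150 MeV² = 1.50 × 10⁻⁷ GeV².
Result: 1.50 × 10⁻⁷ × 2.433 × 10¹⁴ = 3.649 × 10⁷ W.

3.649 × 10⁷ W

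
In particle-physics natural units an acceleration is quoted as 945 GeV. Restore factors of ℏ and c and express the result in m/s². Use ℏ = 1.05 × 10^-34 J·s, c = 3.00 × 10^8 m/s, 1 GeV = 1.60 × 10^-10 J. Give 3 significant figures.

4.32 × 10^35 m/s²

Acceleration is [L]/[T]² = c·[E]/ℏ.
1 GeV → c/ℏ × (1 GeV in J) = 4.57 × 10^32 m/s².
Result: 945 × 4.57 × 10^32 = 4.32 × 10^35 m/s².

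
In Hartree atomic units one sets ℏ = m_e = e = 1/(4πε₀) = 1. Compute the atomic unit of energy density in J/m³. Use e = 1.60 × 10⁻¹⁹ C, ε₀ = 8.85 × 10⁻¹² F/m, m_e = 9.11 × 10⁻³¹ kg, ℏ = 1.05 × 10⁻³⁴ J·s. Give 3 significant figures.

u_au = E_h/a₀³ = m_e⁴e¹⁰/((4πε₀)⁵ℏ⁸)
E_h = 4.38 × 10⁻¹⁸ J
a₀ = 5.26 × 10⁻¹¹ m
E_h/a₀³ = 3.01 × 10¹³ J/m³

3.01 × 10¹³ J/m³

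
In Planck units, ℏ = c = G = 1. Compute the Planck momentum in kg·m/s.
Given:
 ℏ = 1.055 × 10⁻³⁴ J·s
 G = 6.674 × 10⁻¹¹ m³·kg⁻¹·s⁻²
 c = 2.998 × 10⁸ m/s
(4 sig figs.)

The unique combination of the constants set to 1 with dimensions of momentum is p_P = √(ℏc³/G).
  = √(42.60)
  = 6.527 kg·m/s

6.527 kg·m/s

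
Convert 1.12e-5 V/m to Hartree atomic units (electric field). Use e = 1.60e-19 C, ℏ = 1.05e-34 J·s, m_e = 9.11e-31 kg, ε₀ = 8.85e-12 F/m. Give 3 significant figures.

2.15e-17

atomic unit of electric field: E_au = E_h/(e a₀) = m_e²e⁵/((4πε₀)³ℏ⁴) = 5.20e11 V/m.
1.12e-5 / 5.20e11 = 2.15e-17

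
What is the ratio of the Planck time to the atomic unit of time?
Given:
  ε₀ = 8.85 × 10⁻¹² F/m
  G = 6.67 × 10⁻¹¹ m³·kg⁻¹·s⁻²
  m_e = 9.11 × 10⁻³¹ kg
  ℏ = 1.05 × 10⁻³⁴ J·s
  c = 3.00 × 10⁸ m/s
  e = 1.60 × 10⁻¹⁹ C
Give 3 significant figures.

Planck time: t_P = √(ℏG/c⁵) = 5.37 × 10⁻⁴⁴ s
atomic unit of time: τ_au = (4πε₀)²ℏ³/(m_e e⁴) = 2.40 × 10⁻¹⁷ s
ratio = 5.37 × 10⁻⁴⁴ / 2.40 × 10⁻¹⁷ = 2.24 × 10⁻²⁷

2.24 × 10⁻²⁷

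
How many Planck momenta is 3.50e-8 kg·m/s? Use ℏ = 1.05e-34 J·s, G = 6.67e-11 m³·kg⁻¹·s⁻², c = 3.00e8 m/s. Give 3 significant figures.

5.37e-9

Planck momentum: p_P = √(ℏc³/G) = 6.52 kg·m/s.
3.50e-8 / 6.52 = 5.37e-9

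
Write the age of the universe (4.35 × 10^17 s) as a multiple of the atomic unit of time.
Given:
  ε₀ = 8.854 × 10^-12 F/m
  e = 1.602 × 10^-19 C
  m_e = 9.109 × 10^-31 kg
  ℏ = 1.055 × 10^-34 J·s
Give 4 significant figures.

atomic unit of time: τ_au = (4πε₀)²ℏ³/(m_e e⁴) = 2.423 × 10^-17 s.
4.35 × 10^17 / 2.423 × 10^-17 = 1.795 × 10^34

1.795 × 10^34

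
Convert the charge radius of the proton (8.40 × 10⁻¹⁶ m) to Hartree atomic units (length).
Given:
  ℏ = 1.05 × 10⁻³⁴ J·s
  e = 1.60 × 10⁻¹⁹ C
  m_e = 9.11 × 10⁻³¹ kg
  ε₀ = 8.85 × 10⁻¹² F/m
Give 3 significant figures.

Bohr radius: a₀ = 4πε₀ℏ²/(m_e e²) = 5.26 × 10⁻¹¹ m.
8.40 × 10⁻¹⁶ / 5.26 × 10⁻¹¹ = 1.60 × 10⁻⁵

1.60 × 10⁻⁵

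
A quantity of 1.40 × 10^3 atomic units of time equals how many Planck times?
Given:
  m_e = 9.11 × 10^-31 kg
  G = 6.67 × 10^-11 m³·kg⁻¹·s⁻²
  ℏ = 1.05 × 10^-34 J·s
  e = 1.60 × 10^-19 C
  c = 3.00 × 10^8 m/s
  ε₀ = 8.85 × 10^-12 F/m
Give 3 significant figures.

atomic unit of time: τ_au = (4πε₀)²ℏ³/(m_e e⁴) = 2.40 × 10^-17 s
Planck time: t_P = √(ℏG/c⁵) = 5.37 × 10^-44 s
1.40 × 10^3 × 2.40 × 10^-17 / 5.37 × 10^-44 = 6.25 × 10^29

6.25 × 10^29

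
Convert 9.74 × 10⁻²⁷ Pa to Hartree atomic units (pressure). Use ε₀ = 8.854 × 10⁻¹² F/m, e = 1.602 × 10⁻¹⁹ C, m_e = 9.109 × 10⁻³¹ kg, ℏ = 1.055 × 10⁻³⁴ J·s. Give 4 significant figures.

3.325 × 10⁻⁴⁰

atomic unit of pressure: P_au = E_h/a₀³ = m_e⁴e¹⁰/((4πε₀)⁵ℏ⁸) = 2.929 × 10¹³ Pa.
9.74 × 10⁻²⁷ / 2.929 × 10¹³ = 3.325 × 10⁻⁴⁰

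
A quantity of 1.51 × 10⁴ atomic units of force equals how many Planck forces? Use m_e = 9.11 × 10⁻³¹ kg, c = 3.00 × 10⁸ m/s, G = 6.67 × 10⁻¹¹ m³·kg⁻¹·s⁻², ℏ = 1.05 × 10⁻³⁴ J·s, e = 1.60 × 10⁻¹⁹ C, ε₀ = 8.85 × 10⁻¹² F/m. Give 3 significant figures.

atomic unit of force: F_au = E_h/a₀ = m_e²e⁶/((4πε₀)³ℏ⁴) = 8.33 × 10⁻⁸ N
Planck force: F_P = c⁴/G = 1.21 × 10⁴⁴ N
1.51 × 10⁴ × 8.33 × 10⁻⁸ / 1.21 × 10⁴⁴ = 1.04 × 10⁻⁴⁷

1.04 × 10⁻⁴⁷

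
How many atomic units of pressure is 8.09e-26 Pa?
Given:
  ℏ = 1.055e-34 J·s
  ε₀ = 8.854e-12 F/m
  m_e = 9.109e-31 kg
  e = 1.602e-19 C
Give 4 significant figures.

2.762e-39

atomic unit of pressure: P_au = E_h/a₀³ = m_e⁴e¹⁰/((4πε₀)⁵ℏ⁸) = 2.929e13 Pa.
8.09e-26 / 2.929e13 = 2.762e-39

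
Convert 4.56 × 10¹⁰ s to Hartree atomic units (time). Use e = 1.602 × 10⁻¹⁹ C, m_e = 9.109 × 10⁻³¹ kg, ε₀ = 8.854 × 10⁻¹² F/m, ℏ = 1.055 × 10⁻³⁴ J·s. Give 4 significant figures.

1.882 × 10²⁷

atomic unit of time: τ_au = (4πε₀)²ℏ³/(m_e e⁴) = 2.423 × 10⁻¹⁷ s.
4.56 × 10¹⁰ / 2.423 × 10⁻¹⁷ = 1.882 × 10²⁷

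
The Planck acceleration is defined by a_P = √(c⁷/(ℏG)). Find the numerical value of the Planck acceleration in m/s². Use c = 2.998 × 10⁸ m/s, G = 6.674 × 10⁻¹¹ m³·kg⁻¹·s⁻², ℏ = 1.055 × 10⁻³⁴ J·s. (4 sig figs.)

5.560 × 10⁵¹ m/s²

a_P = √(c⁷/(ℏG))
  = √(3.092 × 10¹⁰³)
  = 5.560 × 10⁵¹ m/s²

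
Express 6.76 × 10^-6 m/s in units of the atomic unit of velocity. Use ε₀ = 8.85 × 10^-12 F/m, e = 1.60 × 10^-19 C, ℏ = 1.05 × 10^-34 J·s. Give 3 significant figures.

3.08 × 10^-12

atomic unit of velocity: v_au = e²/(4πε₀ℏ) = 2.19 × 10^6 m/s.
6.76 × 10^-6 / 2.19 × 10^6 = 3.08 × 10^-12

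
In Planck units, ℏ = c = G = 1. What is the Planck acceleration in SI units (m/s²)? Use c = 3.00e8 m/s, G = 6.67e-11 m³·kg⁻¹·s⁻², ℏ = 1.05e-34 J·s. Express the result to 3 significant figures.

5.59e51 m/s²

From ℏ = c = G = 1 the acceleration scale is a_P = √(c⁷/(ℏG)).
  = √(3.12e103)
  = 5.59e51 m/s²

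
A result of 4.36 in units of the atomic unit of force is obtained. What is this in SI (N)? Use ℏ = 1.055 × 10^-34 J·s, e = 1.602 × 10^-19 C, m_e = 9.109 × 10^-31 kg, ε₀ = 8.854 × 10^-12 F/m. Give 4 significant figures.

3.584 × 10^-7 N

One atomic unit of force: F_au = E_h/a₀ = m_e²e⁶/((4πε₀)³ℏ⁴) = 8.220 × 10^-8 N.
4.36 × 8.220 × 10^-8 N = 3.584 × 10^-7 N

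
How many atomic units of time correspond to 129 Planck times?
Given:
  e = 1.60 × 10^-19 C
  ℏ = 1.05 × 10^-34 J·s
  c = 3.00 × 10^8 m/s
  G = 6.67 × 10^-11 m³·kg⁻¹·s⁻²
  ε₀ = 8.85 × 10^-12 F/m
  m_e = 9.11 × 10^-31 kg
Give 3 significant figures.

Planck time: t_P = √(ℏG/c⁵) = 5.37 × 10^-44 s
atomic unit of time: τ_au = (4πε₀)²ℏ³/(m_e e⁴) = 2.40 × 10^-17 s
129 × 5.37 × 10^-44 / 2.40 × 10^-17 = 2.89 × 10^-25

2.89 × 10^-25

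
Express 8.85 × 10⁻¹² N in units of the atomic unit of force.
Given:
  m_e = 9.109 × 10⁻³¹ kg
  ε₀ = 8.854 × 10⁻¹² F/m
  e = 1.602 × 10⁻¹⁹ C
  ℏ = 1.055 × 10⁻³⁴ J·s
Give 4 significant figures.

atomic unit of force: F_au = E_h/a₀ = m_e²e⁶/((4πε₀)³ℏ⁴) = 8.220 × 10⁻⁸ N.
8.85 × 10⁻¹² / 8.220 × 10⁻⁸ = 1.077 × 10⁻⁴

1.077 × 10⁻⁴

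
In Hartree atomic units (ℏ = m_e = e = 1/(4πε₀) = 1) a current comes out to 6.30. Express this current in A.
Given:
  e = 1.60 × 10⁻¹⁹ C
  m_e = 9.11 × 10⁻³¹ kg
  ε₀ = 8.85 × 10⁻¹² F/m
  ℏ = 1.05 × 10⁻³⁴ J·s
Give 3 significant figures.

One atomic unit of electric current: I_au = e E_h/ℏ = m_e e⁵/((4πε₀)²ℏ³) = 6.67 × 10⁻³ A.
6.30 × 6.67 × 10⁻³ A = 0.0420 A

0.0420 A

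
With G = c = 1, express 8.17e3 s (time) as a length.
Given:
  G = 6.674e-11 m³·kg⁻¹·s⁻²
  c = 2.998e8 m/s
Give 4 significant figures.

2.449e12 m

Time → length via c.
8.17e3 s × (c) = 2.449e12 m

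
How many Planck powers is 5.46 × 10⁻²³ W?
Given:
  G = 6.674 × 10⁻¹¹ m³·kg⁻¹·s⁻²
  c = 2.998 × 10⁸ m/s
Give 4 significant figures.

1.505 × 10⁻⁷⁵

Planck power: P_P = c⁵/G = 3.629 × 10⁵² W.
5.46 × 10⁻²³ / 3.629 × 10⁵² = 1.505 × 10⁻⁷⁵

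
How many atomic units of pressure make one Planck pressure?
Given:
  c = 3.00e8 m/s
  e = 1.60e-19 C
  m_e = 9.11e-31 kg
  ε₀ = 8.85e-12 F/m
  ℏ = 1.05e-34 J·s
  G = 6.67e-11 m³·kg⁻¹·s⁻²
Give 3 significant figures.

Planck pressure: p_P = c⁷/(ℏG²) = 4.68e113 Pa
atomic unit of pressure: P_au = E_h/a₀³ = m_e⁴e¹⁰/((4πε₀)⁵ℏ⁸) = 3.01e13 Pa
ratio = 4.68e113 / 3.01e13 = 1.55e100

1.55e100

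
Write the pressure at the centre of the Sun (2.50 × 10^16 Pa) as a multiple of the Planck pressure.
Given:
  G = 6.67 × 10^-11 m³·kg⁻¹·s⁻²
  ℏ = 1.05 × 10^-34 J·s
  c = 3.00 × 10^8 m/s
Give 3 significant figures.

5.34 × 10^-98

Planck pressure: p_P = c⁷/(ℏG²) = 4.68 × 10^113 Pa.
2.50 × 10^16 / 4.68 × 10^113 = 5.34 × 10^-98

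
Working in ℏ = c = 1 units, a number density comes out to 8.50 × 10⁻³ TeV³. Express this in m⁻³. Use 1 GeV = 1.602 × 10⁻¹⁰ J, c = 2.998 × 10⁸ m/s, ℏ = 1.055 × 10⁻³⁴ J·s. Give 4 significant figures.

1.104 × 10⁵⁴ m⁻³

Number density is [L]⁻³ = [E]³/(ℏc)³.
1 GeV³ → 1/(ℏc)³ × (1 GeV in J)³ = 1.299 × 10⁴⁷ m⁻³.
Convert the energy scale: 8.50 × 10⁻³ TeV³ = 8.50 × 10⁶ GeV³.
Result: 8.50 × 10⁶ × 1.299 × 10⁴⁷ = 1.104 × 10⁵⁴ m⁻³.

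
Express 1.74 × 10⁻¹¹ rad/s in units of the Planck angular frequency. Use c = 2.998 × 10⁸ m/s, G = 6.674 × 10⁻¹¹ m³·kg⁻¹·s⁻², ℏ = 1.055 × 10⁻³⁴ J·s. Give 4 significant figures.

9.382 × 10⁻⁵⁵

Planck angular frequency: ω_P = √(c⁵/(ℏG)) = 1.855 × 10⁴³ rad/s.
1.74 × 10⁻¹¹ / 1.855 × 10⁴³ = 9.382 × 10⁻⁵⁵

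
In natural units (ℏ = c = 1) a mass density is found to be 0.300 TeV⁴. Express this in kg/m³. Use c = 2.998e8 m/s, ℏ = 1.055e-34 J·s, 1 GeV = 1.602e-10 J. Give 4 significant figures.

Mass density is [E]/(c²[L]³) = [E]⁴/(ℏ³c⁵).
1 GeV⁴ → 1/(ℏ³c⁵) × (1 GeV in J)⁴ = 2.316e20 kg/m³.
Convert the energy scale: 0.300 TeV⁴ = 3.00e11 GeV⁴.
Result: 3.00e11 × 2.316e20 = 6.948e31 kg/m³.

6.948e31 kg/m³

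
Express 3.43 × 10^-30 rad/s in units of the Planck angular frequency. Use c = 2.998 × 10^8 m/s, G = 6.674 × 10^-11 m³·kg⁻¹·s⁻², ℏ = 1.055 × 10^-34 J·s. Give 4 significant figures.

1.849 × 10^-73

Planck angular frequency: ω_P = √(c⁵/(ℏG)) = 1.855 × 10^43 rad/s.
3.43 × 10^-30 / 1.855 × 10^43 = 1.849 × 10^-73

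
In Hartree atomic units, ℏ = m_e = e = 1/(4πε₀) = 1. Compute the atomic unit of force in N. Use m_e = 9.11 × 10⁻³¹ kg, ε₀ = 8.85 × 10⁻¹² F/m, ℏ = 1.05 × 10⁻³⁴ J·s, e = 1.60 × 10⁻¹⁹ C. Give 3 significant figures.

8.33 × 10⁻⁸ N

Dimensional analysis gives F_au = E_h/a₀ = m_e²e⁶/((4πε₀)³ℏ⁴).
E_h = 4.38 × 10⁻¹⁸ J
a₀ = 5.26 × 10⁻¹¹ m
E_h/a₀ = 8.33 × 10⁻⁸ N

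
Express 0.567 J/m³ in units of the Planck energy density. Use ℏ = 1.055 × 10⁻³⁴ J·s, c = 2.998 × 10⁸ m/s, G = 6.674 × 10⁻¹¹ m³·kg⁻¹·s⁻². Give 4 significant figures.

Planck energy density: u_P = c⁷/(ℏG²) = 4.632 × 10¹¹³ J/m³.
0.567 / 4.632 × 10¹¹³ = 1.224 × 10⁻¹¹⁴

1.224 × 10⁻¹¹⁴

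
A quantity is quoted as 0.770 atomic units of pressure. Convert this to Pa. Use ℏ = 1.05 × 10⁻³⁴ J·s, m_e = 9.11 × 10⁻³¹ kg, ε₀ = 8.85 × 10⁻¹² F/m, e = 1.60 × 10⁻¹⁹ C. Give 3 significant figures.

One atomic unit of pressure: P_au = E_h/a₀³ = m_e⁴e¹⁰/((4πε₀)⁵ℏ⁸) = 3.01 × 10¹³ Pa.
0.770 × 3.01 × 10¹³ Pa = 2.32 × 10¹³ Pa

2.32 × 10¹³ Pa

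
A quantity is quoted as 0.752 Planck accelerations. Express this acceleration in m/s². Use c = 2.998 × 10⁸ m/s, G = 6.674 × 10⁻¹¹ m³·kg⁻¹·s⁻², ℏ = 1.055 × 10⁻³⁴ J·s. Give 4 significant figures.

4.181 × 10⁵¹ m/s²

One Planck acceleration: a_P = √(c⁷/(ℏG)) = 5.560 × 10⁵¹ m/s².
0.752 × 5.560 × 10⁵¹ m/s² = 4.181 × 10⁵¹ m/s²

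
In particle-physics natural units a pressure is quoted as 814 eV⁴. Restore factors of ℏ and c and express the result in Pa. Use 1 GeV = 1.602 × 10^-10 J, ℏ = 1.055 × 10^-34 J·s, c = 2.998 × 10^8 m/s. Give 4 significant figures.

Pressure is [E]/[L]³ = [E]⁴/(ℏc)³.
1 GeV⁴ → 1/(ℏc)³ × (1 GeV in J)⁴ = 2.082 × 10^37 Pa.
Convert the energy scale: 814 eV⁴ = 8.14 × 10^-34 GeV⁴.
Result: 8.14 × 10^-34 × 2.082 × 10^37 = 1.694 × 10^4 Pa.

1.694 × 10^4 Pa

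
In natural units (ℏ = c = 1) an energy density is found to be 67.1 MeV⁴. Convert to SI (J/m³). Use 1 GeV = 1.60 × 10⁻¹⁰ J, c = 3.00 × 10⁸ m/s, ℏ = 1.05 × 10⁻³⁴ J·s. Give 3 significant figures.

[E]/[L]³ = [E]⁴/(ℏc)³; restore (ℏc)⁻³.
1 GeV⁴ → 1/(ℏc)³ × (1 GeV in J)⁴ = 2.10 × 10³⁷ J/m³.
Convert the energy scale: 67.1 MeV⁴ = 6.71 × 10⁻¹¹ GeV⁴.
Result: 6.71 × 10⁻¹¹ × 2.10 × 10³⁷ = 1.41 × 10²⁷ J/m³.

1.41 × 10²⁷ J/m³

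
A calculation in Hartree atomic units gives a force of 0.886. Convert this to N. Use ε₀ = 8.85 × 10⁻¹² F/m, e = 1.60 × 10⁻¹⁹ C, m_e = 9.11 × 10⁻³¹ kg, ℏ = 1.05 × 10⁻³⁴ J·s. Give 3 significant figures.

7.38 × 10⁻⁸ N

One atomic unit of force: F_au = E_h/a₀ = m_e²e⁶/((4πε₀)³ℏ⁴) = 8.33 × 10⁻⁸ N.
0.886 × 8.33 × 10⁻⁸ N = 7.38 × 10⁻⁸ N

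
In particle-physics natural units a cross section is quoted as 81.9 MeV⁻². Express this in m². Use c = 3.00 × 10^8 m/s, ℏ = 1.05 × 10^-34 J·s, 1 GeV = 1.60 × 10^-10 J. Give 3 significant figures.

Area is [L]² = [E]⁻²·(ℏc)²; restore (ℏc)².
1 GeV⁻² → (ℏc)² × (1 GeV in J)⁻² = 3.88 × 10^-32 m².
Convert the energy scale: 81.9 MeV⁻² = 8.19 × 10^7 GeV⁻².
Result: 8.19 × 10^7 × 3.88 × 10^-32 = 3.17 × 10^-24 m².

3.17 × 10^-24 m²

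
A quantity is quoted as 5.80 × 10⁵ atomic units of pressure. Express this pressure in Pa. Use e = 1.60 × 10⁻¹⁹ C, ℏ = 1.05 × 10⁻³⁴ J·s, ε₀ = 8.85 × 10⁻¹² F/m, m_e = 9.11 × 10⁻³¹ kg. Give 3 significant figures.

1.75 × 10¹⁹ Pa

One atomic unit of pressure: P_au = E_h/a₀³ = m_e⁴e¹⁰/((4πε₀)⁵ℏ⁸) = 3.01 × 10¹³ Pa.
5.80 × 10⁵ × 3.01 × 10¹³ Pa = 1.75 × 10¹⁹ Pa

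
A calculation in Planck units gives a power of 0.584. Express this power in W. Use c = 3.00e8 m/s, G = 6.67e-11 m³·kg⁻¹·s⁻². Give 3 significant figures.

One Planck power: P_P = c⁵/G = 3.64e52 W.
0.584 × 3.64e52 W = 2.13e52 W

2.13e52 W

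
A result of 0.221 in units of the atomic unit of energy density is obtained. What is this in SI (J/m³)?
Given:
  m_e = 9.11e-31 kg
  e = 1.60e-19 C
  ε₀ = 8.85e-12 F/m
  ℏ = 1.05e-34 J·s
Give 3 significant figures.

One atomic unit of energy density: u_au = E_h/a₀³ = m_e⁴e¹⁰/((4πε₀)⁵ℏ⁸) = 3.01e13 J/m³.
0.221 × 3.01e13 J/m³ = 6.66e12 J/m³

6.66e12 J/m³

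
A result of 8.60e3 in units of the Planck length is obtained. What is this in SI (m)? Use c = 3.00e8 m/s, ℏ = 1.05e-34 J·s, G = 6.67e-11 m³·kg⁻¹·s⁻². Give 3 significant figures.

One Planck length: ℓ_P = √(ℏG/c³) = 1.61e-35 m.
8.60e3 × 1.61e-35 m = 1.39e-31 m

1.39e-31 m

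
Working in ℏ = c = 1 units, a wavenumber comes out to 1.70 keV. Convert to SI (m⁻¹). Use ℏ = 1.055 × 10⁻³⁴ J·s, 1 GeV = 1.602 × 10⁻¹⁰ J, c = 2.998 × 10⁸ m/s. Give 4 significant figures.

Inverse length is [E]/(ℏc).
1 GeV → 1/(ℏc) × (1 GeV in J) = 5.065 × 10¹⁵ m⁻¹.
Convert the energy scale: 1.70 keV = 1.70 × 10⁻⁶ GeV.
Result: 1.70 × 10⁻⁶ × 5.065 × 10¹⁵ = 8.610 × 10⁹ m⁻¹.

8.610 × 10⁹ m⁻¹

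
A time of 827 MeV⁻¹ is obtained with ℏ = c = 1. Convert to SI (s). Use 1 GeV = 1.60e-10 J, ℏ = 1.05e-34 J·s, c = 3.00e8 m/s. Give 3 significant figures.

5.43e-19 s

A time is [E]⁻¹ in ℏ=c=1; restore one factor of ℏ.
1 GeV⁻¹ → ℏ × (1 GeV in J)⁻¹ = 6.56e-25 s.
Convert the energy scale: 827 MeV⁻¹ = 8.27e5 GeV⁻¹.
Result: 8.27e5 × 6.56e-25 = 5.43e-19 s.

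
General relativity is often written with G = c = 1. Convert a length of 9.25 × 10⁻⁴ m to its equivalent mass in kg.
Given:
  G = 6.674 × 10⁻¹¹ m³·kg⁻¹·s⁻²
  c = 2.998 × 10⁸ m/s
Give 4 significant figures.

1.246 × 10²⁴ kg

Length → mass via c²/G.
9.25 × 10⁻⁴ m × (c²/G) = 1.246 × 10²⁴ kg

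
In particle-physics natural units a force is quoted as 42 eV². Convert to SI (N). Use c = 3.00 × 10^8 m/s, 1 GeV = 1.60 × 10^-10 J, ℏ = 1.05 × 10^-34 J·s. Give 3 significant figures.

Force is [E]/[L] = [E]²/(ℏc); restore (ℏc)⁻¹.
1 GeV² → 1/(ℏc) × (1 GeV in J)² = 8.13 × 10^5 N.
Convert the energy scale: 42 eV² = 4.20 × 10^-17 GeV².
Result: 4.20 × 10^-17 × 8.13 × 10^5 = 3.41 × 10^-11 N.

3.41 × 10^-11 N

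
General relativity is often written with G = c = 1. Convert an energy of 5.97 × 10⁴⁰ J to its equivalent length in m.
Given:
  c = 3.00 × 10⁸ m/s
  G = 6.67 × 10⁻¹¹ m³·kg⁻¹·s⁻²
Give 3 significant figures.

Energy → length via G/c⁴.
5.97 × 10⁴⁰ J × (G/c⁴) = 4.92 × 10⁻⁴ m

4.92 × 10⁻⁴ m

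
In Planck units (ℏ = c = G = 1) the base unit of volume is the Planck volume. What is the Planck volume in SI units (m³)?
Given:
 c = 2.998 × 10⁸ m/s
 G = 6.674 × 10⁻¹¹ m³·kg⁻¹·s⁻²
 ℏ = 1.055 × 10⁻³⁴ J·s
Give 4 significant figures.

4.224 × 10⁻¹⁰⁵ m³

V_P = (ℏG/c³)^(3/2)
  = √(1.784 × 10⁻²⁰⁹)
  = 4.224 × 10⁻¹⁰⁵ m³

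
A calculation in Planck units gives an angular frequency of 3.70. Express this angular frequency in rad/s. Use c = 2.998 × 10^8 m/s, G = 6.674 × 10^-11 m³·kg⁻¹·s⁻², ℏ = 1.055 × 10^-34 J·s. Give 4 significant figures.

One Planck angular frequency: ω_P = √(c⁵/(ℏG)) = 1.855 × 10^43 rad/s.
3.70 × 1.855 × 10^43 rad/s = 6.862 × 10^43 rad/s

6.862 × 10^43 rad/s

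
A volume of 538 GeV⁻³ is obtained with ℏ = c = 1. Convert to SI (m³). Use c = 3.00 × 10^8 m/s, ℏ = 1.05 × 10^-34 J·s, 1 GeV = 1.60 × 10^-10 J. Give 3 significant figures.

4.11 × 10^-45 m³

Volume is [L]³ = [E]⁻³·(ℏc)³.
1 GeV⁻³ → (ℏc)³ × (1 GeV in J)⁻³ = 7.63 × 10^-48 m³.
Result: 538 × 7.63 × 10^-48 = 4.11 × 10^-45 m³.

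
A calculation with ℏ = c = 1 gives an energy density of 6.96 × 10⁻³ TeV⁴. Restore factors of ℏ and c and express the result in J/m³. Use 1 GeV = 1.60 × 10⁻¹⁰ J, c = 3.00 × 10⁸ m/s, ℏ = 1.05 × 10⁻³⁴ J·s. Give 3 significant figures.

[E]/[L]³ = [E]⁴/(ℏc)³; restore (ℏc)⁻³.
1 GeV⁴ → 1/(ℏc)³ × (1 GeV in J)⁴ = 2.10 × 10³⁷ J/m³.
Convert the energy scale: 6.96 × 10⁻³ TeV⁴ = 6.96 × 10⁹ GeV⁴.
Result: 6.96 × 10⁹ × 2.10 × 10³⁷ = 1.46 × 10⁴⁷ J/m³.

1.46 × 10⁴⁷ J/m³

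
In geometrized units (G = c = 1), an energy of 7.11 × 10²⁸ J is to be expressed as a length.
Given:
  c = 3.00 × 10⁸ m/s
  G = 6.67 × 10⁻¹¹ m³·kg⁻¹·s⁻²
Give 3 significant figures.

Energy → length via G/c⁴.
7.11 × 10²⁸ J × (G/c⁴) = 5.85 × 10⁻¹⁶ m

5.85 × 10⁻¹⁶ m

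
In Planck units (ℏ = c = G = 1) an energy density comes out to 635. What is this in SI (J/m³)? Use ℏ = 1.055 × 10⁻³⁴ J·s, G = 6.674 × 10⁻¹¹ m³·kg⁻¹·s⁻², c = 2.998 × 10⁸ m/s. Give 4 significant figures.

2.942 × 10¹¹⁶ J/m³

One Planck energy density: u_P = c⁷/(ℏG²) = 4.632 × 10¹¹³ J/m³.
635 × 4.632 × 10¹¹³ J/m³ = 2.942 × 10¹¹⁶ J/m³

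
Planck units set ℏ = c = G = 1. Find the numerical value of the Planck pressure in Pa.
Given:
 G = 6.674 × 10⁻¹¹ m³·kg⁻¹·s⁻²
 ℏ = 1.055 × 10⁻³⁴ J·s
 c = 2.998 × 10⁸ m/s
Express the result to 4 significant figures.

4.632 × 10¹¹³ Pa

Dimensional analysis gives p_P = c⁷/(ℏG²).
  = 2.177 × 10⁵⁹ / 4.699 × 10⁻⁵⁵
  = 4.632 × 10¹¹³ Pa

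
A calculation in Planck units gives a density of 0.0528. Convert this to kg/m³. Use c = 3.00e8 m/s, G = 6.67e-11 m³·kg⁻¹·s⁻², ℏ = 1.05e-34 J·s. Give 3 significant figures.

One Planck density: ρ_P = c⁵/(ℏG²) = 5.20e96 kg/m³.
0.0528 × 5.20e96 kg/m³ = 2.75e95 kg/m³

2.75e95 kg/m³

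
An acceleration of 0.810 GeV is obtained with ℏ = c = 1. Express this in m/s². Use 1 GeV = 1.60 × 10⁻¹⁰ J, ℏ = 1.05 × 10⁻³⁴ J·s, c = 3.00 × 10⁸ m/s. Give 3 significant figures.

3.70 × 10³² m/s²

Acceleration is [L]/[T]² = c·[E]/ℏ.
1 GeV → c/ℏ × (1 GeV in J) = 4.57 × 10³² m/s².
Result: 0.810 × 4.57 × 10³² = 3.70 × 10³² m/s².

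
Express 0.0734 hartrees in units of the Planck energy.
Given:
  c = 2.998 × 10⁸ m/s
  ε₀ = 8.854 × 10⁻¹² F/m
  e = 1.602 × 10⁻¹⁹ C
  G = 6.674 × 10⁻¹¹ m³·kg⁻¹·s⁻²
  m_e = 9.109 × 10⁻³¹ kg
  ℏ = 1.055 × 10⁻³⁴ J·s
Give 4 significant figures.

hartree: E_h = m_e e⁴/(4πε₀ℏ)² = 4.354 × 10⁻¹⁸ J
Planck energy: E_P = √(ℏc⁵/G) = 1.957 × 10⁹ J
0.0734 × 4.354 × 10⁻¹⁸ / 1.957 × 10⁹ = 1.633 × 10⁻²⁸

1.633 × 10⁻²⁸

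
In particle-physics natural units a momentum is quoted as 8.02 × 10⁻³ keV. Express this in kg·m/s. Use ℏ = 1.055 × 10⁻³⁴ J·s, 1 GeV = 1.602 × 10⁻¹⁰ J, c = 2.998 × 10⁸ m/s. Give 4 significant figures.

Momentum is [E]/c; divide by c.
1 GeV → 1/c × (1 GeV in J) = 5.344 × 10⁻¹⁹ kg·m/s.
Convert the energy scale: 8.02 × 10⁻³ keV = 8.02 × 10⁻⁹ GeV.
Result: 8.02 × 10⁻⁹ × 5.344 × 10⁻¹⁹ = 4.286 × 10⁻²⁷ kg·m/s.

4.286 × 10⁻²⁷ kg·m/s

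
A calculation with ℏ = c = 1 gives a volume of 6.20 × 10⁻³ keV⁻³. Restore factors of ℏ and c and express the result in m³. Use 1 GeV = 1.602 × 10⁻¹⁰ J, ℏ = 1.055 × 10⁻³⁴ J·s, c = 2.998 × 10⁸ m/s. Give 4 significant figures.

Volume is [L]³ = [E]⁻³·(ℏc)³.
1 GeV⁻³ → (ℏc)³ × (1 GeV in J)⁻³ = 7.696 × 10⁻⁴⁸ m³.
Convert the energy scale: 6.20 × 10⁻³ keV⁻³ = 6.20 × 10¹⁵ GeV⁻³.
Result: 6.20 × 10¹⁵ × 7.696 × 10⁻⁴⁸ = 4.772 × 10⁻³² m³.

4.772 × 10⁻³² m³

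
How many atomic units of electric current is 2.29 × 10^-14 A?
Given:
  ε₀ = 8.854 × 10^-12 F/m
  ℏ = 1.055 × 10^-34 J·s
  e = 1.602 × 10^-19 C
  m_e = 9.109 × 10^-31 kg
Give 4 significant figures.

atomic unit of electric current: I_au = e E_h/ℏ = m_e e⁵/((4πε₀)²ℏ³) = 6.612 × 10^-3 A.
2.29 × 10^-14 / 6.612 × 10^-3 = 3.463 × 10^-12

3.463 × 10^-12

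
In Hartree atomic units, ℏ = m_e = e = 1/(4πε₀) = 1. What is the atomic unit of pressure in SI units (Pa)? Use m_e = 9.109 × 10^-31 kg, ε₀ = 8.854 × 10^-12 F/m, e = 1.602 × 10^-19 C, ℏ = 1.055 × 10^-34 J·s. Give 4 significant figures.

2.929 × 10^13 Pa

From ℏ = m_e = e = 1/(4πε₀) = 1 the pressure scale is P_au = E_h/a₀³ = m_e⁴e¹⁰/((4πε₀)⁵ℏ⁸).
E_h = 4.354 × 10^-18 J
a₀ = 5.297 × 10^-11 m
E_h/a₀³ = 2.929 × 10^13 Pa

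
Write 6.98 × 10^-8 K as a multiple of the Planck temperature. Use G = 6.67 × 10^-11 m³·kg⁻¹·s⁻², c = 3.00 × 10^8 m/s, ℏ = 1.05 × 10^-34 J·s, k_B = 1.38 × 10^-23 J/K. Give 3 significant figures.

4.92 × 10^-40

Planck temperature: T_P = √(ℏc⁵/G) / k_B = 1.42 × 10^32 K.
6.98 × 10^-8 / 1.42 × 10^32 = 4.92 × 10^-40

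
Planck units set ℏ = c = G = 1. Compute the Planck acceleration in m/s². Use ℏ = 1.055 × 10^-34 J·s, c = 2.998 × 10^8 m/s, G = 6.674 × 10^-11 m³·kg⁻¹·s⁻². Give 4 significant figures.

Dimensional analysis gives a_P = √(c⁷/(ℏG)).
  = √(3.092 × 10^103)
  = 5.560 × 10^51 m/s²

5.560 × 10^51 m/s²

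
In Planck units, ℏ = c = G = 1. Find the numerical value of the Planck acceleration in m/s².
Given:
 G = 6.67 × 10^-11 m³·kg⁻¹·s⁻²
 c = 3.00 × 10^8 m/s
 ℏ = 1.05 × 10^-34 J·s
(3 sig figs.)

5.59 × 10^51 m/s²

The unique combination of the constants set to 1 with dimensions of acceleration is a_P = √(c⁷/(ℏG)).
  = √(3.12 × 10^103)
  = 5.59 × 10^51 m/s²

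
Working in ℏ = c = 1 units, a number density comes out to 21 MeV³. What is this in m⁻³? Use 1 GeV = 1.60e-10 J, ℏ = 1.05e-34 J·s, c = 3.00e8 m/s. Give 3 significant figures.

2.75e39 m⁻³

Number density is [L]⁻³ = [E]³/(ℏc)³.
1 GeV³ → 1/(ℏc)³ × (1 GeV in J)³ = 1.31e47 m⁻³.
Convert the energy scale: 21 MeV³ = 2.10e-8 GeV³.
Result: 2.10e-8 × 1.31e47 = 2.75e39 m⁻³.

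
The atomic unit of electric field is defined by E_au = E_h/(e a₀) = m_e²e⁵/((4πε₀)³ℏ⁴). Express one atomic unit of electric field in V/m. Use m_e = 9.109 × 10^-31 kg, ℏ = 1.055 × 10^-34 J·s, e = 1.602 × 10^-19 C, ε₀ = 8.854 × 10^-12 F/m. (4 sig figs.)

5.131 × 10^11 V/m

E_au = E_h/(e a₀) = m_e²e⁵/((4πε₀)³ℏ⁴)
E_h = 4.354 × 10^-18 J
a₀ = 5.297 × 10^-11 m
E_h/(e·a₀) = 5.131 × 10^11 V/m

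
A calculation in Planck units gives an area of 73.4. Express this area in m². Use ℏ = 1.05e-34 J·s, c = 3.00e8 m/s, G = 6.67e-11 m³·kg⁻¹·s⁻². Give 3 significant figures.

One Planck area: A_P = ℏG/c³ = 2.59e-70 m².
73.4 × 2.59e-70 m² = 1.90e-68 m²

1.90e-68 m²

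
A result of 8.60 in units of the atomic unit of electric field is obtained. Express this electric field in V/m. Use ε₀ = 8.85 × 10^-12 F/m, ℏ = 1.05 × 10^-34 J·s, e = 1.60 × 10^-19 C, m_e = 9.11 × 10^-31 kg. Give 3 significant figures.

One atomic unit of electric field: E_au = E_h/(e a₀) = m_e²e⁵/((4πε₀)³ℏ⁴) = 5.20 × 10^11 V/m.
8.60 × 5.20 × 10^11 V/m = 4.48 × 10^12 V/m

4.48 × 10^12 V/m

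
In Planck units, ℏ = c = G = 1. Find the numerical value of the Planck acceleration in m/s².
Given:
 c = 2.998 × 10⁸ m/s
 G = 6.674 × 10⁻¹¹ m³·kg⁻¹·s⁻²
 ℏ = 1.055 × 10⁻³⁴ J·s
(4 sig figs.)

Dimensional analysis gives a_P = √(c⁷/(ℏG)).
  = √(3.092 × 10¹⁰³)
  = 5.560 × 10⁵¹ m/s²

5.560 × 10⁵¹ m/s²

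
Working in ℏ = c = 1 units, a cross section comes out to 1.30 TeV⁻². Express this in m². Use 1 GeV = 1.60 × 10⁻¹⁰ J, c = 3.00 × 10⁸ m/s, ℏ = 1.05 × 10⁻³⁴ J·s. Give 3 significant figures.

5.04 × 10⁻³⁸ m²

Area is [L]² = [E]⁻²·(ℏc)²; restore (ℏc)².
1 GeV⁻² → (ℏc)² × (1 GeV in J)⁻² = 3.88 × 10⁻³² m².
Convert the energy scale: 1.30 TeV⁻² = 1.30 × 10⁻⁶ GeV⁻².
Result: 1.30 × 10⁻⁶ × 3.88 × 10⁻³² = 5.04 × 10⁻³⁸ m².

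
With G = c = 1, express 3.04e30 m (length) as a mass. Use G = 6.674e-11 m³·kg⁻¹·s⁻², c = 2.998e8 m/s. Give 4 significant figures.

4.094e57 kg

Length → mass via c²/G.
3.04e30 m × (c²/G) = 4.094e57 kg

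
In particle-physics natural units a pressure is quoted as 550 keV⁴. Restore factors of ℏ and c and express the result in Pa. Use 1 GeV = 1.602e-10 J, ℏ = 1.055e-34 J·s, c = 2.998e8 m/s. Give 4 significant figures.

1.145e16 Pa

Pressure is [E]/[L]³ = [E]⁴/(ℏc)³.
1 GeV⁴ → 1/(ℏc)³ × (1 GeV in J)⁴ = 2.082e37 Pa.
Convert the energy scale: 550 keV⁴ = 5.50e-22 GeV⁴.
Result: 5.50e-22 × 2.082e37 = 1.145e16 Pa.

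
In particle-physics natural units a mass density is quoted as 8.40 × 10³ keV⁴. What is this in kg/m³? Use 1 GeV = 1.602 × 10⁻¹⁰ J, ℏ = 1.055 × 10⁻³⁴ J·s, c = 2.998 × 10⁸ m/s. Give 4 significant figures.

Mass density is [E]/(c²[L]³) = [E]⁴/(ℏ³c⁵).
1 GeV⁴ → 1/(ℏ³c⁵) × (1 GeV in J)⁴ = 2.316 × 10²⁰ kg/m³.
Convert the energy scale: 8.40 × 10³ keV⁴ = 8.40 × 10⁻²¹ GeV⁴.
Result: 8.40 × 10⁻²¹ × 2.316 × 10²⁰ = 1.945 kg/m³.

1.945 kg/m³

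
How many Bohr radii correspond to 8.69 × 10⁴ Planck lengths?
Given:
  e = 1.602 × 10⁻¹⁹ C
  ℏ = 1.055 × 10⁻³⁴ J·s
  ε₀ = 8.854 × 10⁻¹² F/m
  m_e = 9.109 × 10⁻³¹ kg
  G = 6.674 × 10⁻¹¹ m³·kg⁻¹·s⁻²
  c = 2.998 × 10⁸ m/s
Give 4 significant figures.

2.652 × 10⁻²⁰

Planck length: ℓ_P = √(ℏG/c³) = 1.616 × 10⁻³⁵ m
Bohr radius: a₀ = 4πε₀ℏ²/(m_e e²) = 5.297 × 10⁻¹¹ m
8.69 × 10⁴ × 1.616 × 10⁻³⁵ / 5.297 × 10⁻¹¹ = 2.652 × 10⁻²⁰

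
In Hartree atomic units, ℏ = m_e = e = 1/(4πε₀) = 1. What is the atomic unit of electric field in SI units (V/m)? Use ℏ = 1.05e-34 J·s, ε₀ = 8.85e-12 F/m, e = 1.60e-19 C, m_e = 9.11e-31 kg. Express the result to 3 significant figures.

Dimensional analysis gives E_au = E_h/(e a₀) = m_e²e⁵/((4πε₀)³ℏ⁴).
E_h = 4.38e-18 J
a₀ = 5.26e-11 m
E_h/(e·a₀) = 5.20e11 V/m

5.20e11 V/m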